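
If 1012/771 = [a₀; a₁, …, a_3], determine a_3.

48

Repeatedly divide and take the remainder:
⌊1012/771⌋ = 1, remainder 241
⌊771/241⌋ = 3, remainder 48
⌊241/48⌋ = 5, remainder 1
⌊48/1⌋ = 48, remainder 0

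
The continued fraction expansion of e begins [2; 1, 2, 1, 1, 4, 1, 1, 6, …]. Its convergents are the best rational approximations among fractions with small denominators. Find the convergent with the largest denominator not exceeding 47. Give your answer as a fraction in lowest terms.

List convergents until the denominator exceeds the bound:
a_0 = 2: 2/1  (≤ bound)
a_1 = 1: 3/1  (≤ bound)
a_2 = 2: 8/3  (≤ bound)
a_3 = 1: 11/4  (≤ bound)
a_4 = 1: 19/7  (≤ bound)
a_5 = 4: 87/32  (≤ bound)
a_6 = 1: 106/39  (≤ bound)
a_7 = 1: 193/71  (> 47, stop)

106/39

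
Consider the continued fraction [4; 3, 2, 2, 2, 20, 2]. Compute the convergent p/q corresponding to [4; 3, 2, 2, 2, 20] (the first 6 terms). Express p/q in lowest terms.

Use the convergent recurrence hₖ = aₖ·hₖ₋₁ + hₖ₋₂ (and likewise for the denominators kₖ):
a_0 = 4: 4/1
a_1 = 3: 13/3
a_2 = 2: 30/7
a_3 = 2: 73/17
a_4 = 2: 176/41
a_5 = 20: 3593/837

3593/837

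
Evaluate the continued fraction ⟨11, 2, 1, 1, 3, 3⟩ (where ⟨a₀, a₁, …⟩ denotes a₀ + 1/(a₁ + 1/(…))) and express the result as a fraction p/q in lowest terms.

672/59

Build up convergents one term at a time:
a_0 = 11: 11/1
a_1 = 2: 23/2
a_2 = 1: 34/3
a_3 = 1: 57/5
a_4 = 3: 205/18
a_5 = 3: 672/59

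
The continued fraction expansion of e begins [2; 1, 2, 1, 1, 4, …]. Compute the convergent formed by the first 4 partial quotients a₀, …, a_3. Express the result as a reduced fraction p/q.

Compute successive convergents:
a_0 = 2: 2/1
a_1 = 1: 3/1
a_2 = 2: 8/3
a_3 = 1: 11/4

11/4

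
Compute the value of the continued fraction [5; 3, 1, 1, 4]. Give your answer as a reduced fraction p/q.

a_0 = 5: 5/1
a_1 = 3: 16/3
a_2 = 1: 21/4
a_3 = 1: 37/7
a_4 = 4: 169/32

169/32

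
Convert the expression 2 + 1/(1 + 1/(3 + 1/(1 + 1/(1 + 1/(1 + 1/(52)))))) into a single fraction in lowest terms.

2053/737

Work from the innermost term outward:
Start with 52.
1 + 1/(52/1) = 1 + 1/52 = 53/52
1 + 1/(53/52) = 1 + 52/53 = 105/53
1 + 1/(105/53) = 1 + 53/105 = 158/105
3 + 1/(158/105) = 3 + 105/158 = 579/158
1 + 1/(579/158) = 1 + 158/579 = 737/579
2 + 1/(737/579) = 2 + 579/737 = 2053/737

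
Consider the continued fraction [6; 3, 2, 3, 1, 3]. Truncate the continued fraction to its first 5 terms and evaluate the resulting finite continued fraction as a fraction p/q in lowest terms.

Compute successive convergents:
a_0 = 6: 6/1
a_1 = 3: 19/3
a_2 = 2: 44/7
a_3 = 3: 151/24
a_4 = 1: 195/31

195/31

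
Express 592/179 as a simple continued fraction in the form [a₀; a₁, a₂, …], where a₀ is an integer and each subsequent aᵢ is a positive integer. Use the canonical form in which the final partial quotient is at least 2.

[3; 3, 3, 1, 13]

Repeatedly divide and take the remainder:
592 = 3·179 + 55, so a_0 = 3
179 = 3·55 + 14, so a_1 = 3
55 = 3·14 + 13, so a_2 = 3
14 = 1·13 + 1, so a_3 = 1
13 = 13·1 + 0, so a_4 = 13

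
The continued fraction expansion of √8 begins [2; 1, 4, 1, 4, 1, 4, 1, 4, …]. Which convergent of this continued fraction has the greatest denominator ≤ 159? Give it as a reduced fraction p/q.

99/35

a_0 = 2: 2/1  (≤ bound)
a_1 = 1: 3/1  (≤ bound)
a_2 = 4: 14/5  (≤ bound)
a_3 = 1: 17/6  (≤ bound)
a_4 = 4: 82/29  (≤ bound)
a_5 = 1: 99/35  (≤ bound)
a_6 = 4: 478/169  (> 159, stop)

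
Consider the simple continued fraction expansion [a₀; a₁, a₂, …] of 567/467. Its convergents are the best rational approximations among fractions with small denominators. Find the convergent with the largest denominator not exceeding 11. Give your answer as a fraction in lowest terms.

List convergents until the denominator exceeds the bound:
a_0 = 1: 1/1  (≤ bound)
a_1 = 4: 5/4  (≤ bound)
a_2 = 1: 6/5  (≤ bound)
a_3 = 2: 17/14  (> 11, stop)

6/5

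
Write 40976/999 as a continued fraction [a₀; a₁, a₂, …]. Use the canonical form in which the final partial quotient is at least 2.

[41; 58, 1, 3, 4]

Apply division with remainder until the remainder is 0:
40976 ÷ 999 → quotient 41, remainder 17
999 ÷ 17 → quotient 58, remainder 13
17 ÷ 13 → quotient 1, remainder 4
13 ÷ 4 → quotient 3, remainder 1
4 ÷ 1 → quotient 4, remainder 0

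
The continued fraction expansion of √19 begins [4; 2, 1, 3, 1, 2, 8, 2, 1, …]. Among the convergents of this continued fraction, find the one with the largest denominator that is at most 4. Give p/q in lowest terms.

13/3

List convergents until the denominator exceeds the bound:
a_0 = 4: 4/1  (≤ bound)
a_1 = 2: 9/2  (≤ bound)
a_2 = 1: 13/3  (≤ bound)
a_3 = 3: 48/11  (> 4, stop)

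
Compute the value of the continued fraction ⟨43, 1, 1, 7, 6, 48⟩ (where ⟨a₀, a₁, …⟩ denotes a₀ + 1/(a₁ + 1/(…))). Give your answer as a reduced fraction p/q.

Build up convergents one term at a time:
a_0 = 43: 43/1
a_1 = 1: 44/1
a_2 = 1: 87/2
a_3 = 7: 653/15
a_4 = 6: 4005/92
a_5 = 48: 192893/4431

192893/4431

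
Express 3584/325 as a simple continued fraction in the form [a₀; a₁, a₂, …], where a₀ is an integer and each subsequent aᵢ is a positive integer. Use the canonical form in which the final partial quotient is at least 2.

3584 ÷ 325 → quotient 11, remainder 9
325 ÷ 9 → quotient 36, remainder 1
9 ÷ 1 → quotient 9, remainder 0

[11; 36, 9]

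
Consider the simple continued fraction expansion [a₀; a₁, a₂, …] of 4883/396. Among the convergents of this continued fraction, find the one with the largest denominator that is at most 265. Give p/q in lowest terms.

1640/133

List convergents until the denominator exceeds the bound:
a_0 = 12: 12/1  (≤ bound)
a_1 = 3: 37/3  (≤ bound)
a_2 = 43: 1603/130  (≤ bound)
a_3 = 1: 1640/133  (≤ bound)
a_4 = 2: 4883/396  (> 265, stop)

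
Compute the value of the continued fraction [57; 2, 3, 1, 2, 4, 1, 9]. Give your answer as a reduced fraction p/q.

Work from the innermost term outward:
Start with 9.
1 + 1/(9/1) = 1 + 1/9 = 10/9
4 + 1/(10/9) = 4 + 9/10 = 49/10
2 + 1/(49/10) = 2 + 10/49 = 108/49
1 + 1/(108/49) = 1 + 49/108 = 157/108
3 + 1/(157/108) = 3 + 108/157 = 579/157
2 + 1/(579/157) = 2 + 157/579 = 1315/579
57 + 1/(1315/579) = 57 + 579/1315 = 75534/1315

75534/1315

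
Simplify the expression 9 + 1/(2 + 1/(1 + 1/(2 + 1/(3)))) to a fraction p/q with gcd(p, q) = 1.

Start with 3.
2 + 1/(3/1) = 2 + 1/3 = 7/3
1 + 1/(7/3) = 1 + 3/7 = 10/7
2 + 1/(10/7) = 2 + 7/10 = 27/10
9 + 1/(27/10) = 9 + 10/27 = 253/27

253/27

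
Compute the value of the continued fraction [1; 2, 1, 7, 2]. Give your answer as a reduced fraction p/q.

Start with 2.
7 + 1/(2/1) = 7 + 1/2 = 15/2
1 + 1/(15/2) = 1 + 2/15 = 17/15
2 + 1/(17/15) = 2 + 15/17 = 49/17
1 + 1/(49/17) = 1 + 17/49 = 66/49

66/49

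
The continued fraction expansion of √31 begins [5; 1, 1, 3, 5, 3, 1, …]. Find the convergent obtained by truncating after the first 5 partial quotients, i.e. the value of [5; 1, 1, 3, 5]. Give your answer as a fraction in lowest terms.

206/37

Start with 5.
3 + 1/(5/1) = 3 + 1/5 = 16/5
1 + 1/(16/5) = 1 + 5/16 = 21/16
1 + 1/(21/16) = 1 + 16/21 = 37/21
5 + 1/(37/21) = 5 + 21/37 = 206/37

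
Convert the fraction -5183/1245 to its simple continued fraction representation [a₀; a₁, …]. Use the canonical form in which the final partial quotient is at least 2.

[-5; 1, 5, 7, 1, 1, 13]

⌊-5183/1245⌋ = -5, remainder 1042
⌊1245/1042⌋ = 1, remainder 203
⌊1042/203⌋ = 5, remainder 27
⌊203/27⌋ = 7, remainder 14
⌊27/14⌋ = 1, remainder 13
⌊14/13⌋ = 1, remainder 1
⌊13/1⌋ = 13, remainder 0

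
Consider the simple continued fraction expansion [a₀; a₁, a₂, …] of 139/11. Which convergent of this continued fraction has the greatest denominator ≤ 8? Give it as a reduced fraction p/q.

a_0 = 12: 12/1  (≤ bound)
a_1 = 1: 13/1  (≤ bound)
a_2 = 1: 25/2  (≤ bound)
a_3 = 1: 38/3  (≤ bound)
a_4 = 3: 139/11  (> 8, stop)

38/3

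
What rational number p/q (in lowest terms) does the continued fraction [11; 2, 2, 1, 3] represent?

a_0 = 11: 11/1
a_1 = 2: 23/2
a_2 = 2: 57/5
a_3 = 1: 80/7
a_4 = 3: 297/26

297/26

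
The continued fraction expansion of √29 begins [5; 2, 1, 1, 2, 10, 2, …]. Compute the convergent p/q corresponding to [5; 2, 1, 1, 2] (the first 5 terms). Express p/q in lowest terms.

70/13

Work from the innermost term outward:
Start with 2.
1 + 1/(2/1) = 1 + 1/2 = 3/2
1 + 1/(3/2) = 1 + 2/3 = 5/3
2 + 1/(5/3) = 2 + 3/5 = 13/5
5 + 1/(13/5) = 5 + 5/13 = 70/13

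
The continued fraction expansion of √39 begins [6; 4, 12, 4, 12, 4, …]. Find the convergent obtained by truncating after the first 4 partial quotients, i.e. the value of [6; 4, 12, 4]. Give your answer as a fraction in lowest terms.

a_0 = 6: 6/1
a_1 = 4: 25/4
a_2 = 12: 306/49
a_3 = 4: 1249/200

1249/200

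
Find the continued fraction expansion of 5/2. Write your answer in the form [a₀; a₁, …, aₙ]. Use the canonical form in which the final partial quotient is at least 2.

5 ÷ 2 → quotient 2, remainder 1
2 ÷ 1 → quotient 2, remainder 0

[2; 2]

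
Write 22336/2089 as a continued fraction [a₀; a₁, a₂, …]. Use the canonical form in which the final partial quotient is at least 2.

[10; 1, 2, 4, 53, 3]

22336 ÷ 2089 → quotient 10, remainder 1446
2089 ÷ 1446 → quotient 1, remainder 643
1446 ÷ 643 → quotient 2, remainder 160
643 ÷ 160 → quotient 4, remainder 3
160 ÷ 3 → quotient 53, remainder 1
3 ÷ 1 → quotient 3, remainder 0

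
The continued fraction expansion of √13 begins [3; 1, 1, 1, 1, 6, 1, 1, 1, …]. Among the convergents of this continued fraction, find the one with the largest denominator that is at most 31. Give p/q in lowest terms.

18/5

List convergents until the denominator exceeds the bound:
a_0 = 3: 3/1  (≤ bound)
a_1 = 1: 4/1  (≤ bound)
a_2 = 1: 7/2  (≤ bound)
a_3 = 1: 11/3  (≤ bound)
a_4 = 1: 18/5  (≤ bound)
a_5 = 6: 119/33  (> 31, stop)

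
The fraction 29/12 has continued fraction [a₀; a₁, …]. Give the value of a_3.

29 = 2·12 + 5, so a_0 = 2
12 = 2·5 + 2, so a_1 = 2
5 = 2·2 + 1, so a_2 = 2
2 = 2·1 + 0, so a_3 = 2

2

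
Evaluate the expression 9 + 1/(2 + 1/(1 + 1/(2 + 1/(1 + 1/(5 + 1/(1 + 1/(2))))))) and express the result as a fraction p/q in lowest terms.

Start with 2.
1 + 1/(2/1) = 1 + 1/2 = 3/2
5 + 1/(3/2) = 5 + 2/3 = 17/3
1 + 1/(17/3) = 1 + 3/17 = 20/17
2 + 1/(20/17) = 2 + 17/20 = 57/20
1 + 1/(57/20) = 1 + 20/57 = 77/57
2 + 1/(77/57) = 2 + 57/77 = 211/77
9 + 1/(211/77) = 9 + 77/211 = 1976/211

1976/211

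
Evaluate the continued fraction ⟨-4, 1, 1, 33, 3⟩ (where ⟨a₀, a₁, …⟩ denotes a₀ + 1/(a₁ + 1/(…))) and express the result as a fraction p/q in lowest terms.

-709/203

Start with 3.
33 + 1/(3/1) = 33 + 1/3 = 100/3
1 + 1/(100/3) = 1 + 3/100 = 103/100
1 + 1/(103/100) = 1 + 100/103 = 203/103
-4 + 1/(203/103) = -4 + 103/203 = -709/203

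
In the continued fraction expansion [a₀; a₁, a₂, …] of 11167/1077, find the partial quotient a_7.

3

11167 ÷ 1077 → quotient 10, remainder 397
1077 ÷ 397 → quotient 2, remainder 283
397 ÷ 283 → quotient 1, remainder 114
283 ÷ 114 → quotient 2, remainder 55
114 ÷ 55 → quotient 2, remainder 4
55 ÷ 4 → quotient 13, remainder 3
4 ÷ 3 → quotient 1, remainder 1
3 ÷ 1 → quotient 3, remainder 0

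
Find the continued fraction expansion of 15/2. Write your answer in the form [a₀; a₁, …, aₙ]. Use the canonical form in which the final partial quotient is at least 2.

15 = 7·2 + 1, so a_0 = 7
2 = 2·1 + 0, so a_1 = 2

[7; 2]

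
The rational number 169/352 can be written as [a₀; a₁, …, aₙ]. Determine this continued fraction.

[0; 2, 12, 14]

169 = 0·352 + 169, so a_0 = 0
352 = 2·169 + 14, so a_1 = 2
169 = 12·14 + 1, so a_2 = 12
14 = 14·1 + 0, so a_3 = 14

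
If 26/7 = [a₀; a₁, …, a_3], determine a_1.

1

Run the Euclidean algorithm, recording each quotient:
⌊26/7⌋ = 3, remainder 5
⌊7/5⌋ = 1, remainder 2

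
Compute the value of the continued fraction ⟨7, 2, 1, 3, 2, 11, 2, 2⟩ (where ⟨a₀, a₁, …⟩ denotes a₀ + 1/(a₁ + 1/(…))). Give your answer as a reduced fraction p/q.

10893/1480

Build up convergents one term at a time:
a_0 = 7: 7/1
a_1 = 2: 15/2
a_2 = 1: 22/3
a_3 = 3: 81/11
a_4 = 2: 184/25
a_5 = 11: 2105/286
a_6 = 2: 4394/597
a_7 = 2: 10893/1480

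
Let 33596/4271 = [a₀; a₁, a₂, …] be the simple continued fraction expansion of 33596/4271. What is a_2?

Apply division with remainder until the remainder is 0:
33596 = 7·4271 + 3699, so a_0 = 7
4271 = 1·3699 + 572, so a_1 = 1
3699 = 6·572 + 267, so a_2 = 6

6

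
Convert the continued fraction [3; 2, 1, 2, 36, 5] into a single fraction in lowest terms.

4937/1463

Build up convergents one term at a time:
a_0 = 3: 3/1
a_1 = 2: 7/2
a_2 = 1: 10/3
a_3 = 2: 27/8
a_4 = 36: 982/291
a_5 = 5: 4937/1463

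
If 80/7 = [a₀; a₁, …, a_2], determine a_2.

Repeatedly divide and take the remainder:
⌊80/7⌋ = 11, remainder 3
⌊7/3⌋ = 2, remainder 1
⌊3/1⌋ = 3, remainder 0

3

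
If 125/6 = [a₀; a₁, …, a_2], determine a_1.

Run the Euclidean algorithm, recording each quotient:
125 ÷ 6 → quotient 20, remainder 5
6 ÷ 5 → quotient 1, remainder 1

1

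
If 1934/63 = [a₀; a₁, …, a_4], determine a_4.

6

1934 = 30·63 + 44, so a_0 = 30
63 = 1·44 + 19, so a_1 = 1
44 = 2·19 + 6, so a_2 = 2
19 = 3·6 + 1, so a_3 = 3
6 = 6·1 + 0, so a_4 = 6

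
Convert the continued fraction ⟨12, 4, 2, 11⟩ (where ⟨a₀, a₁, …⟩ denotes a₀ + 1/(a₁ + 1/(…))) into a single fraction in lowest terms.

1259/103

Work from the innermost term outward:
Start with 11.
2 + 1/(11/1) = 2 + 1/11 = 23/11
4 + 1/(23/11) = 4 + 11/23 = 103/23
12 + 1/(103/23) = 12 + 23/103 = 1259/103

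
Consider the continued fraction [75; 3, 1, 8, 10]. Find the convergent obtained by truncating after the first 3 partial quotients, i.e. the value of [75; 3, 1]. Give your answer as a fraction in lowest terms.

301/4

a_0 = 75: 75/1
a_1 = 3: 226/3
a_2 = 1: 301/4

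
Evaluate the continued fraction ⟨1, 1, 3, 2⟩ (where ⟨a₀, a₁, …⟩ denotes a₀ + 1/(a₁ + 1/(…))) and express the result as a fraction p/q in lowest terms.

Collapse the nested fraction from the inside out:
Start with 2.
3 + 1/(2/1) = 3 + 1/2 = 7/2
1 + 1/(7/2) = 1 + 2/7 = 9/7
1 + 1/(9/7) = 1 + 7/9 = 16/9

16/9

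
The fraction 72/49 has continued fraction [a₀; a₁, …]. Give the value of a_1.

Apply division with remainder until the remainder is 0:
⌊72/49⌋ = 1, remainder 23
⌊49/23⌋ = 2, remainder 3

2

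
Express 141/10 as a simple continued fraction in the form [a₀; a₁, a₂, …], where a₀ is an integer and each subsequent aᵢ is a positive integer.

141 = 14·10 + 1, so a_0 = 14
10 = 10·1 + 0, so a_1 = 10

[14; 10]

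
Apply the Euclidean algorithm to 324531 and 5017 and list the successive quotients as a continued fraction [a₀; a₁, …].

Run the Euclidean algorithm, recording each quotient:
324531 ÷ 5017 → quotient 64, remainder 3443
5017 ÷ 3443 → quotient 1, remainder 1574
3443 ÷ 1574 → quotient 2, remainder 295
1574 ÷ 295 → quotient 5, remainder 99
295 ÷ 99 → quotient 2, remainder 97
99 ÷ 97 → quotient 1, remainder 2
97 ÷ 2 → quotient 48, remainder 1
2 ÷ 1 → quotient 2, remainder 0

[64; 1, 2, 5, 2, 1, 48, 2]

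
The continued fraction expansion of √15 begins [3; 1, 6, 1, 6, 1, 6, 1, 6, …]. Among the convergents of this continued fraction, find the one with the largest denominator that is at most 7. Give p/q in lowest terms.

27/7

a_0 = 3: 3/1  (≤ bound)
a_1 = 1: 4/1  (≤ bound)
a_2 = 6: 27/7  (≤ bound)
a_3 = 1: 31/8  (> 7, stop)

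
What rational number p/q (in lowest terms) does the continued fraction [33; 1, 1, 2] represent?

Start with 2.
1 + 1/(2/1) = 1 + 1/2 = 3/2
1 + 1/(3/2) = 1 + 2/3 = 5/3
33 + 1/(5/3) = 33 + 3/5 = 168/5

168/5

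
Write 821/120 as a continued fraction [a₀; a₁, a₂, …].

Repeatedly divide and take the remainder:
821 = 6·120 + 101, so a_0 = 6
120 = 1·101 + 19, so a_1 = 1
101 = 5·19 + 6, so a_2 = 5
19 = 3·6 + 1, so a_3 = 3
6 = 6·1 + 0, so a_4 = 6

[6; 1, 5, 3, 6]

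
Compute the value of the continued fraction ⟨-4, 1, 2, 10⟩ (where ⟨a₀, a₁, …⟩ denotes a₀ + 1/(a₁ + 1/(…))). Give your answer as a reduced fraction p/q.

-103/31

Start with 10.
2 + 1/(10/1) = 2 + 1/10 = 21/10
1 + 1/(21/10) = 1 + 10/21 = 31/21
-4 + 1/(31/21) = -4 + 21/31 = -103/31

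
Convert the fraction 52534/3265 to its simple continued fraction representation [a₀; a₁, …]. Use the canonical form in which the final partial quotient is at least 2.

52534 = 16·3265 + 294, so a_0 = 16
3265 = 11·294 + 31, so a_1 = 11
294 = 9·31 + 15, so a_2 = 9
31 = 2·15 + 1, so a_3 = 2
15 = 15·1 + 0, so a_4 = 15

[16; 11, 9, 2, 15]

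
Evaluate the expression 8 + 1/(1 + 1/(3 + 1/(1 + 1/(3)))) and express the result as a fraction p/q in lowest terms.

167/19

Start with 3.
1 + 1/(3/1) = 1 + 1/3 = 4/3
3 + 1/(4/3) = 3 + 3/4 = 15/4
1 + 1/(15/4) = 1 + 4/15 = 19/15
8 + 1/(19/15) = 8 + 15/19 = 167/19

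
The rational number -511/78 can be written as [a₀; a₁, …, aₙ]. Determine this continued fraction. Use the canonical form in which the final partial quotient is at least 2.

[-7; 2, 4, 2, 1, 2]

-511 ÷ 78 → quotient -7, remainder 35
78 ÷ 35 → quotient 2, remainder 8
35 ÷ 8 → quotient 4, remainder 3
8 ÷ 3 → quotient 2, remainder 2
3 ÷ 2 → quotient 1, remainder 1
2 ÷ 1 → quotient 2, remainder 0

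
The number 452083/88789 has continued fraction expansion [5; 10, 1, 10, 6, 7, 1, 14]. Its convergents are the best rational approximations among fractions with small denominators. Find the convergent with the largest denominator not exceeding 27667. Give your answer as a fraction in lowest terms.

30387/5968

List convergents until the denominator exceeds the bound:
a_0 = 5: 5/1  (≤ bound)
a_1 = 10: 51/10  (≤ bound)
a_2 = 1: 56/11  (≤ bound)
a_3 = 10: 611/120  (≤ bound)
a_4 = 6: 3722/731  (≤ bound)
a_5 = 7: 26665/5237  (≤ bound)
a_6 = 1: 30387/5968  (≤ bound)
a_7 = 14: 452083/88789  (> 27667, stop)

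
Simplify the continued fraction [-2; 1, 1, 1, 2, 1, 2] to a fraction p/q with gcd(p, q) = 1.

Start with 2.
1 + 1/(2/1) = 1 + 1/2 = 3/2
2 + 1/(3/2) = 2 + 2/3 = 8/3
1 + 1/(8/3) = 1 + 3/8 = 11/8
1 + 1/(11/8) = 1 + 8/11 = 19/11
1 + 1/(19/11) = 1 + 11/19 = 30/19
-2 + 1/(30/19) = -2 + 19/30 = -41/30

-41/30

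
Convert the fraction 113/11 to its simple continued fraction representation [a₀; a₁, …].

⌊113/11⌋ = 10, remainder 3
⌊11/3⌋ = 3, remainder 2
⌊3/2⌋ = 1, remainder 1
⌊2/1⌋ = 2, remainder 0

[10; 3, 1, 2]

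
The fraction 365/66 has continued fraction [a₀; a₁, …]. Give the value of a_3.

7

Apply division with remainder until the remainder is 0:
365 = 5·66 + 35, so a_0 = 5
66 = 1·35 + 31, so a_1 = 1
35 = 1·31 + 4, so a_2 = 1
31 = 7·4 + 3, so a_3 = 7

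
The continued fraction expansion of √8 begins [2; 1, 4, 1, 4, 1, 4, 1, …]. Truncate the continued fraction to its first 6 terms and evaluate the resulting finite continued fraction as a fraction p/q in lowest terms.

99/35

Start with 1.
4 + 1/(1/1) = 4 + 1/1 = 5/1
1 + 1/(5/1) = 1 + 1/5 = 6/5
4 + 1/(6/5) = 4 + 5/6 = 29/6
1 + 1/(29/6) = 1 + 6/29 = 35/29
2 + 1/(35/29) = 2 + 29/35 = 99/35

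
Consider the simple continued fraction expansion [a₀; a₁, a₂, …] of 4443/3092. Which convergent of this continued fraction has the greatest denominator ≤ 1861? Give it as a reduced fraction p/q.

2062/1435

a_0 = 1: 1/1  (≤ bound)
a_1 = 2: 3/2  (≤ bound)
a_2 = 3: 10/7  (≤ bound)
a_3 = 2: 23/16  (≤ bound)
a_4 = 6: 148/103  (≤ bound)
a_5 = 2: 319/222  (≤ bound)
a_6 = 6: 2062/1435  (≤ bound)
a_7 = 2: 4443/3092  (> 1861, stop)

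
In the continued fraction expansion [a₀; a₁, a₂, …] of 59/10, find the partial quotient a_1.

1

59 ÷ 10 → quotient 5, remainder 9
10 ÷ 9 → quotient 1, remainder 1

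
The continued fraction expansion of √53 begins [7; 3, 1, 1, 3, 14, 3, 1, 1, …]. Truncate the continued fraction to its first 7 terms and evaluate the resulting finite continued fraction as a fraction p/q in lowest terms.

a_0 = 7: 7/1
a_1 = 3: 22/3
a_2 = 1: 29/4
a_3 = 1: 51/7
a_4 = 3: 182/25
a_5 = 14: 2599/357
a_6 = 3: 7979/1096

7979/1096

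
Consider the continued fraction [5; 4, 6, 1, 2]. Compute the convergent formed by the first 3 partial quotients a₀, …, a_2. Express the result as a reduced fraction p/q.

a_0 = 5: 5/1
a_1 = 4: 21/4
a_2 = 6: 131/25

131/25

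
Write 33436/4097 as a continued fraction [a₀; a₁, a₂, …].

Apply division with remainder until the remainder is 0:
⌊33436/4097⌋ = 8, remainder 660
⌊4097/660⌋ = 6, remainder 137
⌊660/137⌋ = 4, remainder 112
⌊137/112⌋ = 1, remainder 25
⌊112/25⌋ = 4, remainder 12
⌊25/12⌋ = 2, remainder 1
⌊12/1⌋ = 12, remainder 0

[8; 6, 4, 1, 4, 2, 12]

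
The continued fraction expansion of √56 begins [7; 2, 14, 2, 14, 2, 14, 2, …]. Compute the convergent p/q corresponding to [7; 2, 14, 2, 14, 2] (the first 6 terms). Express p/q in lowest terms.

13455/1798

Start with 2.
14 + 1/(2/1) = 14 + 1/2 = 29/2
2 + 1/(29/2) = 2 + 2/29 = 60/29
14 + 1/(60/29) = 14 + 29/60 = 869/60
2 + 1/(869/60) = 2 + 60/869 = 1798/869
7 + 1/(1798/869) = 7 + 869/1798 = 13455/1798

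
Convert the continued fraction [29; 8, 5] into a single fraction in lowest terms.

a_0 = 29: 29/1
a_1 = 8: 233/8
a_2 = 5: 1194/41

1194/41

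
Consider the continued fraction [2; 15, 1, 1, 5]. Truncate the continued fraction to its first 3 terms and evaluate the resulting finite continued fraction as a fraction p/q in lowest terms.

33/16

a_0 = 2: 2/1
a_1 = 15: 31/15
a_2 = 1: 33/16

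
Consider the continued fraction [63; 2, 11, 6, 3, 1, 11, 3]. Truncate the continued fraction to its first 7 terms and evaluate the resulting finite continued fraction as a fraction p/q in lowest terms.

a_0 = 63: 63/1
a_1 = 2: 127/2
a_2 = 11: 1460/23
a_3 = 6: 8887/140
a_4 = 3: 28121/443
a_5 = 1: 37008/583
a_6 = 11: 435209/6856

435209/6856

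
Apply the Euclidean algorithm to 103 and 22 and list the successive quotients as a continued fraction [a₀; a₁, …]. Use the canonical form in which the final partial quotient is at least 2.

103 = 4·22 + 15, so a_0 = 4
22 = 1·15 + 7, so a_1 = 1
15 = 2·7 + 1, so a_2 = 2
7 = 7·1 + 0, so a_3 = 7

[4; 1, 2, 7]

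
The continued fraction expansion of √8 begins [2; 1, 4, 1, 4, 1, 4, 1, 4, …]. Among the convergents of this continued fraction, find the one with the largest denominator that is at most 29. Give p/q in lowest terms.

List convergents until the denominator exceeds the bound:
a_0 = 2: 2/1  (≤ bound)
a_1 = 1: 3/1  (≤ bound)
a_2 = 4: 14/5  (≤ bound)
a_3 = 1: 17/6  (≤ bound)
a_4 = 4: 82/29  (≤ bound)
a_5 = 1: 99/35  (> 29, stop)

82/29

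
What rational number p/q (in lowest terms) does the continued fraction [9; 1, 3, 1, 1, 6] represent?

577/59

a_0 = 9: 9/1
a_1 = 1: 10/1
a_2 = 3: 39/4
a_3 = 1: 49/5
a_4 = 1: 88/9
a_5 = 6: 577/59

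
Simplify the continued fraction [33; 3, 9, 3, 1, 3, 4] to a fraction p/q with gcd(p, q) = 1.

61412/1843

Start with 4.
3 + 1/(4/1) = 3 + 1/4 = 13/4
1 + 1/(13/4) = 1 + 4/13 = 17/13
3 + 1/(17/13) = 3 + 13/17 = 64/17
9 + 1/(64/17) = 9 + 17/64 = 593/64
3 + 1/(593/64) = 3 + 64/593 = 1843/593
33 + 1/(1843/593) = 33 + 593/1843 = 61412/1843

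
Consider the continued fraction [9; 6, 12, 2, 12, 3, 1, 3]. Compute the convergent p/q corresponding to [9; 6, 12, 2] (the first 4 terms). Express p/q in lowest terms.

1393/152

a_0 = 9: 9/1
a_1 = 6: 55/6
a_2 = 12: 669/73
a_3 = 2: 1393/152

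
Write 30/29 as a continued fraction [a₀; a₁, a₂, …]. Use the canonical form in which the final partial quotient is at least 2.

[1; 29]

30 ÷ 29 → quotient 1, remainder 1
29 ÷ 1 → quotient 29, remainder 0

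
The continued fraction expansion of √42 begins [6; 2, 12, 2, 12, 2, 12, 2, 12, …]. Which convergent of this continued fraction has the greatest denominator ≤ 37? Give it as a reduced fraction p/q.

List convergents until the denominator exceeds the bound:
a_0 = 6: 6/1  (≤ bound)
a_1 = 2: 13/2  (≤ bound)
a_2 = 12: 162/25  (≤ bound)
a_3 = 2: 337/52  (> 37, stop)

162/25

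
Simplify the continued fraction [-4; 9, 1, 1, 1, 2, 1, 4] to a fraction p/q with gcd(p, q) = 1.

Starting at the tail and folding back:
Start with 4.
1 + 1/(4/1) = 1 + 1/4 = 5/4
2 + 1/(5/4) = 2 + 4/5 = 14/5
1 + 1/(14/5) = 1 + 5/14 = 19/14
1 + 1/(19/14) = 1 + 14/19 = 33/19
1 + 1/(33/19) = 1 + 19/33 = 52/33
9 + 1/(52/33) = 9 + 33/52 = 501/52
-4 + 1/(501/52) = -4 + 52/501 = -1952/501

-1952/501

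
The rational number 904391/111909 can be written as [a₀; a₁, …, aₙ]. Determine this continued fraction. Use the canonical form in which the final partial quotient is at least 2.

[8; 12, 3, 1, 2, 12, 5, 13]

Repeatedly divide and take the remainder:
904391 = 8·111909 + 9119, so a_0 = 8
111909 = 12·9119 + 2481, so a_1 = 12
9119 = 3·2481 + 1676, so a_2 = 3
2481 = 1·1676 + 805, so a_3 = 1
1676 = 2·805 + 66, so a_4 = 2
805 = 12·66 + 13, so a_5 = 12
66 = 5·13 + 1, so a_6 = 5
13 = 13·1 + 0, so a_7 = 13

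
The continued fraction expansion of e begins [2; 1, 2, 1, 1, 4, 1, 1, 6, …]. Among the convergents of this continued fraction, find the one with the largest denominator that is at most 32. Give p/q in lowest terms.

a_0 = 2: 2/1  (≤ bound)
a_1 = 1: 3/1  (≤ bound)
a_2 = 2: 8/3  (≤ bound)
a_3 = 1: 11/4  (≤ bound)
a_4 = 1: 19/7  (≤ bound)
a_5 = 4: 87/32  (≤ bound)
a_6 = 1: 106/39  (> 32, stop)

87/32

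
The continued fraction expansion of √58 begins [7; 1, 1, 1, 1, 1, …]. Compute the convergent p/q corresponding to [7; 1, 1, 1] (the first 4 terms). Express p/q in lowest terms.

a_0 = 7: 7/1
a_1 = 1: 8/1
a_2 = 1: 15/2
a_3 = 1: 23/3

23/3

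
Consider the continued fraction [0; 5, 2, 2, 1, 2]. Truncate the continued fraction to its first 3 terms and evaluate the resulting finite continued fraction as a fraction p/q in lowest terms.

Start with 2.
5 + 1/(2/1) = 5 + 1/2 = 11/2
0 + 1/(11/2) = 0 + 2/11 = 2/11

2/11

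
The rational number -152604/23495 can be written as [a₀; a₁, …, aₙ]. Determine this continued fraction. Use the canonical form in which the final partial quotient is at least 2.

Apply division with remainder until the remainder is 0:
-152604 = -7·23495 + 11861, so a_0 = -7
23495 = 1·11861 + 11634, so a_1 = 1
11861 = 1·11634 + 227, so a_2 = 1
11634 = 51·227 + 57, so a_3 = 51
227 = 3·57 + 56, so a_4 = 3
57 = 1·56 + 1, so a_5 = 1
56 = 56·1 + 0, so a_6 = 56

[-7; 1, 1, 51, 3, 1, 56]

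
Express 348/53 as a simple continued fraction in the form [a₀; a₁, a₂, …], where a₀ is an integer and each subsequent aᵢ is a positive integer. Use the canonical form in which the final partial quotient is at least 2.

Apply division with remainder until the remainder is 0:
⌊348/53⌋ = 6, remainder 30
⌊53/30⌋ = 1, remainder 23
⌊30/23⌋ = 1, remainder 7
⌊23/7⌋ = 3, remainder 2
⌊7/2⌋ = 3, remainder 1
⌊2/1⌋ = 2, remainder 0

[6; 1, 1, 3, 3, 2]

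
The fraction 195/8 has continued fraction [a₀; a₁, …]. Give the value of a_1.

Run the Euclidean algorithm, recording each quotient:
195 ÷ 8 → quotient 24, remainder 3
8 ÷ 3 → quotient 2, remainder 2

2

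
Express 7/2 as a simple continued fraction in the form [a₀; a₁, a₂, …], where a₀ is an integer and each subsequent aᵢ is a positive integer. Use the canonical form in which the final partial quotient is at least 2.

7 ÷ 2 → quotient 3, remainder 1
2 ÷ 1 → quotient 2, remainder 0

[3; 2]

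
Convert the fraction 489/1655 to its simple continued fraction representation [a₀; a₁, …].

[0; 3, 2, 1, 1, 1, 1, 37]

Repeatedly divide and take the remainder:
489 = 0·1655 + 489, so a_0 = 0
1655 = 3·489 + 188, so a_1 = 3
489 = 2·188 + 113, so a_2 = 2
188 = 1·113 + 75, so a_3 = 1
113 = 1·75 + 38, so a_4 = 1
75 = 1·38 + 37, so a_5 = 1
38 = 1·37 + 1, so a_6 = 1
37 = 37·1 + 0, so a_7 = 37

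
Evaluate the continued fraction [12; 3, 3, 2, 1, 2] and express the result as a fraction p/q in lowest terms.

1095/89

Start with 2.
1 + 1/(2/1) = 1 + 1/2 = 3/2
2 + 1/(3/2) = 2 + 2/3 = 8/3
3 + 1/(8/3) = 3 + 3/8 = 27/8
3 + 1/(27/8) = 3 + 8/27 = 89/27
12 + 1/(89/27) = 12 + 27/89 = 1095/89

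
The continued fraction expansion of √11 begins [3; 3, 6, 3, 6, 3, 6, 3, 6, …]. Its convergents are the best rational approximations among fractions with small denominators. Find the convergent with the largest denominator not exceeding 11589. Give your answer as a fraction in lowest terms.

a_0 = 3: 3/1  (≤ bound)
a_1 = 3: 10/3  (≤ bound)
a_2 = 6: 63/19  (≤ bound)
a_3 = 3: 199/60  (≤ bound)
a_4 = 6: 1257/379  (≤ bound)
a_5 = 3: 3970/1197  (≤ bound)
a_6 = 6: 25077/7561  (≤ bound)
a_7 = 3: 79201/23880  (> 11589, stop)

25077/7561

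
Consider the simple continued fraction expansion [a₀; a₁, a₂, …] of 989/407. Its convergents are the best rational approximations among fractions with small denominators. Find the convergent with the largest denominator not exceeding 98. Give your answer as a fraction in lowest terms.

17/7

a_0 = 2: 2/1  (≤ bound)
a_1 = 2: 5/2  (≤ bound)
a_2 = 3: 17/7  (≤ bound)
a_3 = 14: 243/100  (> 98, stop)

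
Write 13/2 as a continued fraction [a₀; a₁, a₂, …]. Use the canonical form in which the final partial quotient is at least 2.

[6; 2]

Run the Euclidean algorithm, recording each quotient:
13 ÷ 2 → quotient 6, remainder 1
2 ÷ 1 → quotient 2, remainder 0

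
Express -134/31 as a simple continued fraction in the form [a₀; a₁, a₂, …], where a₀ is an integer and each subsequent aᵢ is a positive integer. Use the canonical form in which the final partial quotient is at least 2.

[-5; 1, 2, 10]

Apply division with remainder until the remainder is 0:
-134 ÷ 31 → quotient -5, remainder 21
31 ÷ 21 → quotient 1, remainder 10
21 ÷ 10 → quotient 2, remainder 1
10 ÷ 1 → quotient 10, remainder 0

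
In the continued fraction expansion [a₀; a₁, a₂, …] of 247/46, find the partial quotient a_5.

2

Apply division with remainder until the remainder is 0:
247 = 5·46 + 17, so a_0 = 5
46 = 2·17 + 12, so a_1 = 2
17 = 1·12 + 5, so a_2 = 1
12 = 2·5 + 2, so a_3 = 2
5 = 2·2 + 1, so a_4 = 2
2 = 2·1 + 0, so a_5 = 2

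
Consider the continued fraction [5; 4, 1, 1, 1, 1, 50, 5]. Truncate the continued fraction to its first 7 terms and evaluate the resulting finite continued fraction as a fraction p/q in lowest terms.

6073/1164

Start with 50.
1 + 1/(50/1) = 1 + 1/50 = 51/50
1 + 1/(51/50) = 1 + 50/51 = 101/51
1 + 1/(101/51) = 1 + 51/101 = 152/101
1 + 1/(152/101) = 1 + 101/152 = 253/152
4 + 1/(253/152) = 4 + 152/253 = 1164/253
5 + 1/(1164/253) = 5 + 253/1164 = 6073/1164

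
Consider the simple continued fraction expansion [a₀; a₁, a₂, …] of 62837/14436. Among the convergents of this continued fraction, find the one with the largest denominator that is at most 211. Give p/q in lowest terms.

a_0 = 4: 4/1  (≤ bound)
a_1 = 2: 9/2  (≤ bound)
a_2 = 1: 13/3  (≤ bound)
a_3 = 5: 74/17  (≤ bound)
a_4 = 24: 1789/411  (> 211, stop)

74/17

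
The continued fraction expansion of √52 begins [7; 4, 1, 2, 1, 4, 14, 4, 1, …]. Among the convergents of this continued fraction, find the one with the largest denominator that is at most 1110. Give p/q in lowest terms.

List convergents until the denominator exceeds the bound:
a_0 = 7: 7/1  (≤ bound)
a_1 = 4: 29/4  (≤ bound)
a_2 = 1: 36/5  (≤ bound)
a_3 = 2: 101/14  (≤ bound)
a_4 = 1: 137/19  (≤ bound)
a_5 = 4: 649/90  (≤ bound)
a_6 = 14: 9223/1279  (> 1110, stop)

649/90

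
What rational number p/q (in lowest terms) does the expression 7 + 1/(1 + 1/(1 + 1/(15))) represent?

Start with 15.
1 + 1/(15/1) = 1 + 1/15 = 16/15
1 + 1/(16/15) = 1 + 15/16 = 31/16
7 + 1/(31/16) = 7 + 16/31 = 233/31

233/31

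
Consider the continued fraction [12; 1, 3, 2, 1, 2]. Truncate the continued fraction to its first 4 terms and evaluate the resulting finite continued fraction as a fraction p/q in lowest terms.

115/9

a_0 = 12: 12/1
a_1 = 1: 13/1
a_2 = 3: 51/4
a_3 = 2: 115/9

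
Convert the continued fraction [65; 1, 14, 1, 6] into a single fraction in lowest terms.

7319/111

Use the convergent recurrence hₖ = aₖ·hₖ₋₁ + hₖ₋₂ (and likewise for the denominators kₖ):
a_0 = 65: 65/1
a_1 = 1: 66/1
a_2 = 14: 989/15
a_3 = 1: 1055/16
a_4 = 6: 7319/111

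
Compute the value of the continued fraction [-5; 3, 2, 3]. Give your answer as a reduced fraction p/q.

a_0 = -5: -5/1
a_1 = 3: -14/3
a_2 = 2: -33/7
a_3 = 3: -113/24

-113/24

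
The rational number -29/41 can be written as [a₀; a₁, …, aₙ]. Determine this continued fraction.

Repeatedly divide and take the remainder:
-29 = -1·41 + 12, so a_0 = -1
41 = 3·12 + 5, so a_1 = 3
12 = 2·5 + 2, so a_2 = 2
5 = 2·2 + 1, so a_3 = 2
2 = 2·1 + 0, so a_4 = 2

[-1; 3, 2, 2, 2]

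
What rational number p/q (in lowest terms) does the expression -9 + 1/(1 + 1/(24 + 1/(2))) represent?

-410/51

Start with 2.
24 + 1/(2/1) = 24 + 1/2 = 49/2
1 + 1/(49/2) = 1 + 2/49 = 51/49
-9 + 1/(51/49) = -9 + 49/51 = -410/51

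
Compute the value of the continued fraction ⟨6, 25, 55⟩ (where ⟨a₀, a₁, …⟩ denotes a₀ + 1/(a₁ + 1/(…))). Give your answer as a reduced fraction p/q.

8311/1376

Starting at the tail and folding back:
Start with 55.
25 + 1/(55/1) = 25 + 1/55 = 1376/55
6 + 1/(1376/55) = 6 + 55/1376 = 8311/1376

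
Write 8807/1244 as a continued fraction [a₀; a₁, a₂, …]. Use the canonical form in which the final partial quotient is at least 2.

[7; 12, 1, 1, 3, 3, 4]

Run the Euclidean algorithm, recording each quotient:
8807 = 7·1244 + 99, so a_0 = 7
1244 = 12·99 + 56, so a_1 = 12
99 = 1·56 + 43, so a_2 = 1
56 = 1·43 + 13, so a_3 = 1
43 = 3·13 + 4, so a_4 = 3
13 = 3·4 + 1, so a_5 = 3
4 = 4·1 + 0, so a_6 = 4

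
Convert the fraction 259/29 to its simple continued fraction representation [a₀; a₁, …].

259 ÷ 29 → quotient 8, remainder 27
29 ÷ 27 → quotient 1, remainder 2
27 ÷ 2 → quotient 13, remainder 1
2 ÷ 1 → quotient 2, remainder 0

[8; 1, 13, 2]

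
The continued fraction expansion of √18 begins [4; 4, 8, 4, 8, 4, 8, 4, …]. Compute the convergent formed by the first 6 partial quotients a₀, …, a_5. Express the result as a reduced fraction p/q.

19601/4620

Use the convergent recurrence hₖ = aₖ·hₖ₋₁ + hₖ₋₂ (and likewise for the denominators kₖ):
a_0 = 4: 4/1
a_1 = 4: 17/4
a_2 = 8: 140/33
a_3 = 4: 577/136
a_4 = 8: 4756/1121
a_5 = 4: 19601/4620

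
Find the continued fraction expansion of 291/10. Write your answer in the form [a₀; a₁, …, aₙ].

291 = 29·10 + 1, so a_0 = 29
10 = 10·1 + 0, so a_1 = 10

[29; 10]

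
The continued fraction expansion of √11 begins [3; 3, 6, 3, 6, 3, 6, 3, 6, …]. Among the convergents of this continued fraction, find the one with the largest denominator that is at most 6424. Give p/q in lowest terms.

3970/1197

a_0 = 3: 3/1  (≤ bound)
a_1 = 3: 10/3  (≤ bound)
a_2 = 6: 63/19  (≤ bound)
a_3 = 3: 199/60  (≤ bound)
a_4 = 6: 1257/379  (≤ bound)
a_5 = 3: 3970/1197  (≤ bound)
a_6 = 6: 25077/7561  (> 6424, stop)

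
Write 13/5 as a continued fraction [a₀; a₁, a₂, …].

[2; 1, 1, 2]

Apply division with remainder until the remainder is 0:
⌊13/5⌋ = 2, remainder 3
⌊5/3⌋ = 1, remainder 2
⌊3/2⌋ = 1, remainder 1
⌊2/1⌋ = 2, remainder 0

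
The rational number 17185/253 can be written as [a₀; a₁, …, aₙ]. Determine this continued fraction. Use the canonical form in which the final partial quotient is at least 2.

⌊17185/253⌋ = 67, remainder 234
⌊253/234⌋ = 1, remainder 19
⌊234/19⌋ = 12, remainder 6
⌊19/6⌋ = 3, remainder 1
⌊6/1⌋ = 6, remainder 0

[67; 1, 12, 3, 6]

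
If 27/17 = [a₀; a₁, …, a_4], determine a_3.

⌊27/17⌋ = 1, remainder 10
⌊17/10⌋ = 1, remainder 7
⌊10/7⌋ = 1, remainder 3
⌊7/3⌋ = 2, remainder 1

2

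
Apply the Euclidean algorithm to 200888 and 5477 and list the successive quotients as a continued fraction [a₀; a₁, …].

⌊200888/5477⌋ = 36, remainder 3716
⌊5477/3716⌋ = 1, remainder 1761
⌊3716/1761⌋ = 2, remainder 194
⌊1761/194⌋ = 9, remainder 15
⌊194/15⌋ = 12, remainder 14
⌊15/14⌋ = 1, remainder 1
⌊14/1⌋ = 14, remainder 0

[36; 1, 2, 9, 12, 1, 14]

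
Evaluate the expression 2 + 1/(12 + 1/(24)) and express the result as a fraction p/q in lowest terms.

Compute successive convergents:
a_0 = 2: 2/1
a_1 = 12: 25/12
a_2 = 24: 602/289

602/289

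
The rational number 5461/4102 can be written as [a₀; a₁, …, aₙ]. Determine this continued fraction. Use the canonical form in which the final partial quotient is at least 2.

5461 = 1·4102 + 1359, so a_0 = 1
4102 = 3·1359 + 25, so a_1 = 3
1359 = 54·25 + 9, so a_2 = 54
25 = 2·9 + 7, so a_3 = 2
9 = 1·7 + 2, so a_4 = 1
7 = 3·2 + 1, so a_5 = 3
2 = 2·1 + 0, so a_6 = 2

[1; 3, 54, 2, 1, 3, 2]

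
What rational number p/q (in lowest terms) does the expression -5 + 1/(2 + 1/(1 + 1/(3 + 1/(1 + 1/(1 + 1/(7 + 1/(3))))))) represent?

Start with 3.
7 + 1/(3/1) = 7 + 1/3 = 22/3
1 + 1/(22/3) = 1 + 3/22 = 25/22
1 + 1/(25/22) = 1 + 22/25 = 47/25
3 + 1/(47/25) = 3 + 25/47 = 166/47
1 + 1/(166/47) = 1 + 47/166 = 213/166
2 + 1/(213/166) = 2 + 166/213 = 592/213
-5 + 1/(592/213) = -5 + 213/592 = -2747/592

-2747/592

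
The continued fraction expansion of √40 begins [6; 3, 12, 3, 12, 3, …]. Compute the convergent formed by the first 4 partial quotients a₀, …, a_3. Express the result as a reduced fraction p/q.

721/114

Build up convergents one term at a time:
a_0 = 6: 6/1
a_1 = 3: 19/3
a_2 = 12: 234/37
a_3 = 3: 721/114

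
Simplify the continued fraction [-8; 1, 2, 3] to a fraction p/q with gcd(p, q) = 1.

-73/10

a_0 = -8: -8/1
a_1 = 1: -7/1
a_2 = 2: -22/3
a_3 = 3: -73/10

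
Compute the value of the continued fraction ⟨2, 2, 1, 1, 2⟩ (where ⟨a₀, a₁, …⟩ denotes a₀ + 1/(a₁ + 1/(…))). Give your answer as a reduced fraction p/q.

31/13

Start with 2.
1 + 1/(2/1) = 1 + 1/2 = 3/2
1 + 1/(3/2) = 1 + 2/3 = 5/3
2 + 1/(5/3) = 2 + 3/5 = 13/5
2 + 1/(13/5) = 2 + 5/13 = 31/13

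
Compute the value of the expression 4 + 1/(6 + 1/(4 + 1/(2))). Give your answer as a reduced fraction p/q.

Use the convergent recurrence hₖ = aₖ·hₖ₋₁ + hₖ₋₂ (and likewise for the denominators kₖ):
a_0 = 4: 4/1
a_1 = 6: 25/6
a_2 = 4: 104/25
a_3 = 2: 233/56

233/56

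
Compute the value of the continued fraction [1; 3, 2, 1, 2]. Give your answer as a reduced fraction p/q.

Work from the innermost term outward:
Start with 2.
1 + 1/(2/1) = 1 + 1/2 = 3/2
2 + 1/(3/2) = 2 + 2/3 = 8/3
3 + 1/(8/3) = 3 + 3/8 = 27/8
1 + 1/(27/8) = 1 + 8/27 = 35/27

35/27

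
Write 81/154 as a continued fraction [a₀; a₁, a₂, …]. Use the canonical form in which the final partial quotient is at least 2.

[0; 1, 1, 9, 8]

Run the Euclidean algorithm, recording each quotient:
81 = 0·154 + 81, so a_0 = 0
154 = 1·81 + 73, so a_1 = 1
81 = 1·73 + 8, so a_2 = 1
73 = 9·8 + 1, so a_3 = 9
8 = 8·1 + 0, so a_4 = 8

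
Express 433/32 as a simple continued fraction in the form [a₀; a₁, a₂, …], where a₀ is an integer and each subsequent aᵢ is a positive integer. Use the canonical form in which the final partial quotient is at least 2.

[13; 1, 1, 7, 2]

Run the Euclidean algorithm, recording each quotient:
433 ÷ 32 → quotient 13, remainder 17
32 ÷ 17 → quotient 1, remainder 15
17 ÷ 15 → quotient 1, remainder 2
15 ÷ 2 → quotient 7, remainder 1
2 ÷ 1 → quotient 2, remainder 0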